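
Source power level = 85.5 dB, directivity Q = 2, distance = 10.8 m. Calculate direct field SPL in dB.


Given values:
  Lw = 85.5 dB, Q = 2, r = 10.8 m
Formula: SPL = Lw + 10 * log10(Q / (4 * pi * r^2))
Compute 4 * pi * r^2 = 4 * pi * 10.8^2 = 1465.7415
Compute Q / denom = 2 / 1465.7415 = 0.0013645
Compute 10 * log10(0.0013645) = -28.6503
SPL = 85.5 + (-28.6503) = 56.85

56.85 dB


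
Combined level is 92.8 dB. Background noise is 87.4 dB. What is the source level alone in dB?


Given values:
  L_total = 92.8 dB, L_bg = 87.4 dB
Formula: L_source = 10 * log10(10^(L_total/10) - 10^(L_bg/10))
Convert to linear:
  10^(92.8/10) = 1905460717.9632
  10^(87.4/10) = 549540873.8576
Difference: 1905460717.9632 - 549540873.8576 = 1355919844.1056
L_source = 10 * log10(1355919844.1056) = 91.32

91.32 dB


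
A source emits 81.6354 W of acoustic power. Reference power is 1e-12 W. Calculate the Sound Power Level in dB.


Given values:
  W = 81.6354 W
  W_ref = 1e-12 W
Formula: SWL = 10 * log10(W / W_ref)
Compute ratio: W / W_ref = 81635400000000
Compute log10: log10(81635400000000) = 13.911879
Multiply: SWL = 10 * 13.911879 = 139.12

139.12 dB


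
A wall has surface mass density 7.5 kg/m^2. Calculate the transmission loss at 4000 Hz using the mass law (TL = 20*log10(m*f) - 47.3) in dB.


Given values:
  m = 7.5 kg/m^2, f = 4000 Hz
Formula: TL = 20 * log10(m * f) - 47.3
Compute m * f = 7.5 * 4000 = 30000.0
Compute log10(30000.0) = 4.477121
Compute 20 * 4.477121 = 89.5424
TL = 89.5424 - 47.3 = 42.24

42.24 dB


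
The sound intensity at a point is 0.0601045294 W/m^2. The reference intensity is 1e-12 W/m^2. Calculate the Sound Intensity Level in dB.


Given values:
  I = 0.0601045294 W/m^2
  I_ref = 1e-12 W/m^2
Formula: SIL = 10 * log10(I / I_ref)
Compute ratio: I / I_ref = 60104529400
Compute log10: log10(60104529400) = 10.778907
Multiply: SIL = 10 * 10.778907 = 107.79

107.79 dB


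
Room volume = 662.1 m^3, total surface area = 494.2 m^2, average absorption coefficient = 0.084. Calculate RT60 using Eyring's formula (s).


Given values:
  V = 662.1 m^3, S = 494.2 m^2, alpha = 0.084
Formula: RT60 = 0.161 * V / (-S * ln(1 - alpha))
Compute ln(1 - 0.084) = ln(0.916) = -0.087739
Denominator: -494.2 * -0.087739 = 43.3606
Numerator: 0.161 * 662.1 = 106.5981
RT60 = 106.5981 / 43.3606 = 2.458

2.458 s


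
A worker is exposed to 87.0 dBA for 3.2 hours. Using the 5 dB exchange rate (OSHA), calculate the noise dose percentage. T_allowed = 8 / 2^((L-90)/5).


Given values:
  L = 87.0 dBA, T = 3.2 hours
Formula: T_allowed = 8 / 2^((L - 90) / 5)
Compute exponent: (87.0 - 90) / 5 = -0.6
Compute 2^(-0.6) = 0.659754
T_allowed = 8 / 0.659754 = 12.125732 hours
Dose = (T / T_allowed) * 100
Dose = (3.2 / 12.125732) * 100 = 26.39

26.39 %


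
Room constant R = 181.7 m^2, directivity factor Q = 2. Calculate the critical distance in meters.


Given values:
  R = 181.7 m^2, Q = 2
Formula: d_c = 0.141 * sqrt(Q * R)
Compute Q * R = 2 * 181.7 = 363.4
Compute sqrt(363.4) = 19.0631
d_c = 0.141 * 19.0631 = 2.688

2.688 m


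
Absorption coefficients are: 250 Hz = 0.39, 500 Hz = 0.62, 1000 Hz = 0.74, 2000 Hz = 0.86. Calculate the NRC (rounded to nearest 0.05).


Given values:
  a_250 = 0.39, a_500 = 0.62
  a_1000 = 0.74, a_2000 = 0.86
Formula: NRC = (a250 + a500 + a1000 + a2000) / 4
Sum = 0.39 + 0.62 + 0.74 + 0.86 = 2.61
NRC = 2.61 / 4 = 0.6525
Rounded to nearest 0.05: 0.65

0.65


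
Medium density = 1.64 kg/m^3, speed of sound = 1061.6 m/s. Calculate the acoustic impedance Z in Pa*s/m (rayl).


Given values:
  rho = 1.64 kg/m^3
  c = 1061.6 m/s
Formula: Z = rho * c
Z = 1.64 * 1061.6
Z = 1741.02

1741.02 rayl


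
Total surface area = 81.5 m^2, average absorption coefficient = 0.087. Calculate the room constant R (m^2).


Given values:
  S = 81.5 m^2, alpha = 0.087
Formula: R = S * alpha / (1 - alpha)
Numerator: 81.5 * 0.087 = 7.0905
Denominator: 1 - 0.087 = 0.913
R = 7.0905 / 0.913 = 7.77

7.77 m^2


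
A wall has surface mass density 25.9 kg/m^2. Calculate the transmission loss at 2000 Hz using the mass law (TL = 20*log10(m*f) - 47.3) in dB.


Given values:
  m = 25.9 kg/m^2, f = 2000 Hz
Formula: TL = 20 * log10(m * f) - 47.3
Compute m * f = 25.9 * 2000 = 51800.0
Compute log10(51800.0) = 4.71433
Compute 20 * 4.71433 = 94.2866
TL = 94.2866 - 47.3 = 46.99

46.99 dB


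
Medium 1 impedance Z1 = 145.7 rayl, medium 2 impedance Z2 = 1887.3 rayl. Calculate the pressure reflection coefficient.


Given values:
  Z1 = 145.7 rayl, Z2 = 1887.3 rayl
Formula: R = (Z2 - Z1) / (Z2 + Z1)
Numerator: Z2 - Z1 = 1887.3 - 145.7 = 1741.6
Denominator: Z2 + Z1 = 1887.3 + 145.7 = 2033.0
R = 1741.6 / 2033.0 = 0.8567

0.8567


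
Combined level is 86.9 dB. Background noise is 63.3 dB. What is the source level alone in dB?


Given values:
  L_total = 86.9 dB, L_bg = 63.3 dB
Formula: L_source = 10 * log10(10^(L_total/10) - 10^(L_bg/10))
Convert to linear:
  10^(86.9/10) = 489778819.3684
  10^(63.3/10) = 2137962.0895
Difference: 489778819.3684 - 2137962.0895 = 487640857.2789
L_source = 10 * log10(487640857.2789) = 86.88

86.88 dB


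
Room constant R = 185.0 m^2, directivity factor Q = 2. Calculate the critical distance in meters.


Given values:
  R = 185.0 m^2, Q = 2
Formula: d_c = 0.141 * sqrt(Q * R)
Compute Q * R = 2 * 185.0 = 370.0
Compute sqrt(370.0) = 19.2354
d_c = 0.141 * 19.2354 = 2.712

2.712 m


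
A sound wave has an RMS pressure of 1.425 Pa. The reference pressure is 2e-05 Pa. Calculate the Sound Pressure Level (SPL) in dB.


Given values:
  p = 1.425 Pa
  p_ref = 2e-05 Pa
Formula: SPL = 20 * log10(p / p_ref)
Compute ratio: p / p_ref = 1.425 / 2e-05 = 71250
Compute log10: log10(71250) = 4.852785
Multiply: SPL = 20 * 4.852785 = 97.06

97.06 dB


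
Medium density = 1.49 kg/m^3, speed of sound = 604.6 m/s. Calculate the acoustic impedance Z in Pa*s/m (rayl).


Given values:
  rho = 1.49 kg/m^3
  c = 604.6 m/s
Formula: Z = rho * c
Z = 1.49 * 604.6
Z = 900.85

900.85 rayl


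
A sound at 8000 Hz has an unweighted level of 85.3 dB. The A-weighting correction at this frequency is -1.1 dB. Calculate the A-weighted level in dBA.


Given values:
  SPL = 85.3 dB
  A-weighting at 8000 Hz = -1.1 dB
Formula: L_A = SPL + A_weight
L_A = 85.3 + (-1.1)
L_A = 84.2

84.2 dBA


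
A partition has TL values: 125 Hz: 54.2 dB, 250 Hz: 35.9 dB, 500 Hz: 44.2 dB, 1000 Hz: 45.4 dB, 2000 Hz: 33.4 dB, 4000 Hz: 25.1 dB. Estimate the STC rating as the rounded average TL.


Given TL values at each frequency:
  125 Hz: 54.2 dB
  250 Hz: 35.9 dB
  500 Hz: 44.2 dB
  1000 Hz: 45.4 dB
  2000 Hz: 33.4 dB
  4000 Hz: 25.1 dB
Formula: STC ~ round(average of TL values)
Sum = 54.2 + 35.9 + 44.2 + 45.4 + 33.4 + 25.1 = 238.2
Average = 238.2 / 6 = 39.7
Rounded: 40

40


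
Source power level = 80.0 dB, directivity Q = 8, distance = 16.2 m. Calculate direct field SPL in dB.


Given values:
  Lw = 80.0 dB, Q = 8, r = 16.2 m
Formula: SPL = Lw + 10 * log10(Q / (4 * pi * r^2))
Compute 4 * pi * r^2 = 4 * pi * 16.2^2 = 3297.9183
Compute Q / denom = 8 / 3297.9183 = 0.00242577
Compute 10 * log10(0.00242577) = -26.1515
SPL = 80.0 + (-26.1515) = 53.85

53.85 dB


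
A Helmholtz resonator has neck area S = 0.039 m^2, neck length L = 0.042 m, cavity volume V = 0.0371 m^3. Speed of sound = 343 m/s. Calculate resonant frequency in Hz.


Given values:
  S = 0.039 m^2, L = 0.042 m, V = 0.0371 m^3, c = 343 m/s
Formula: f = (c / (2*pi)) * sqrt(S / (V * L))
Compute V * L = 0.0371 * 0.042 = 0.0015582
Compute S / (V * L) = 0.039 / 0.0015582 = 25.0289
Compute sqrt(25.0289) = 5.002889
Compute c / (2*pi) = 343 / 6.283185 = 54.590148
f = 54.590148 * 5.002889 = 273.11

273.11 Hz


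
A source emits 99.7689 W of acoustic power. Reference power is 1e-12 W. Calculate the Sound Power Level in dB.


Given values:
  W = 99.7689 W
  W_ref = 1e-12 W
Formula: SWL = 10 * log10(W / W_ref)
Compute ratio: W / W_ref = 99768900000000
Compute log10: log10(99768900000000) = 13.998995
Multiply: SWL = 10 * 13.998995 = 139.99

139.99 dB


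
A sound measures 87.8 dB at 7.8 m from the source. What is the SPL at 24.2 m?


Given values:
  SPL1 = 87.8 dB, r1 = 7.8 m, r2 = 24.2 m
Formula: SPL2 = SPL1 - 20 * log10(r2 / r1)
Compute ratio: r2 / r1 = 24.2 / 7.8 = 3.1026
Compute log10: log10(3.1026) = 0.491726
Compute drop: 20 * 0.491726 = 9.8345
SPL2 = 87.8 - 9.8345 = 77.97

77.97 dB


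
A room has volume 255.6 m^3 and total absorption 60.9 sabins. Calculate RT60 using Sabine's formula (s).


Given values:
  V = 255.6 m^3
  A = 60.9 sabins
Formula: RT60 = 0.161 * V / A
Numerator: 0.161 * 255.6 = 41.1516
RT60 = 41.1516 / 60.9 = 0.676

0.676 s


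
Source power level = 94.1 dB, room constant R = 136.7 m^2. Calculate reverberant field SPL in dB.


Given values:
  Lw = 94.1 dB, R = 136.7 m^2
Formula: SPL = Lw + 10 * log10(4 / R)
Compute 4 / R = 4 / 136.7 = 0.029261
Compute 10 * log10(0.029261) = -15.3371
SPL = 94.1 + (-15.3371) = 78.76

78.76 dB


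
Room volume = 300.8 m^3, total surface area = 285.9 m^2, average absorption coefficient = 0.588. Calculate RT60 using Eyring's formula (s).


Given values:
  V = 300.8 m^3, S = 285.9 m^2, alpha = 0.588
Formula: RT60 = 0.161 * V / (-S * ln(1 - alpha))
Compute ln(1 - 0.588) = ln(0.412) = -0.886732
Denominator: -285.9 * -0.886732 = 253.5167
Numerator: 0.161 * 300.8 = 48.4288
RT60 = 48.4288 / 253.5167 = 0.191

0.191 s


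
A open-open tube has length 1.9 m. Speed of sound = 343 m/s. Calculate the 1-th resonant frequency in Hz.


Given values:
  Tube type: open-open, L = 1.9 m, c = 343 m/s, n = 1
Formula: f_n = n * c / (2 * L)
Compute 2 * L = 2 * 1.9 = 3.8
f = 1 * 343 / 3.8
f = 90.26

90.26 Hz


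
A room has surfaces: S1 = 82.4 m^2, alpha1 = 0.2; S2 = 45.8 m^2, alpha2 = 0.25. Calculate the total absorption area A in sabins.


Given surfaces:
  Surface 1: 82.4 * 0.2 = 16.48
  Surface 2: 45.8 * 0.25 = 11.45
Formula: A = sum(Si * alpha_i)
A = 16.48 + 11.45
A = 27.93

27.93 sabins


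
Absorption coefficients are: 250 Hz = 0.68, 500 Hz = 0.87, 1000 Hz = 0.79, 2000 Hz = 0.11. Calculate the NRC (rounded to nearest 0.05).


Given values:
  a_250 = 0.68, a_500 = 0.87
  a_1000 = 0.79, a_2000 = 0.11
Formula: NRC = (a250 + a500 + a1000 + a2000) / 4
Sum = 0.68 + 0.87 + 0.79 + 0.11 = 2.45
NRC = 2.45 / 4 = 0.6125
Rounded to nearest 0.05: 0.6

0.6


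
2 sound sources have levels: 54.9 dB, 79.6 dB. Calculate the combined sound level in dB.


Formula: L_total = 10 * log10( sum(10^(Li/10)) )
  Source 1: 10^(54.9/10) = 309029.5433
  Source 2: 10^(79.6/10) = 91201083.9356
Sum of linear values = 91510113.4789
L_total = 10 * log10(91510113.4789) = 79.61

79.61 dB


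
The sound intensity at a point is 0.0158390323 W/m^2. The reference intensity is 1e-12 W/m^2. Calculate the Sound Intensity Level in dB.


Given values:
  I = 0.0158390323 W/m^2
  I_ref = 1e-12 W/m^2
Formula: SIL = 10 * log10(I / I_ref)
Compute ratio: I / I_ref = 15839032300
Compute log10: log10(15839032300) = 10.199729
Multiply: SIL = 10 * 10.199729 = 102.0

102.0 dB


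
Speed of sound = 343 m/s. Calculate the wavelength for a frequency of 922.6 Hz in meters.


Given values:
  c = 343 m/s, f = 922.6 Hz
Formula: lambda = c / f
lambda = 343 / 922.6
lambda = 0.3718

0.3718 m


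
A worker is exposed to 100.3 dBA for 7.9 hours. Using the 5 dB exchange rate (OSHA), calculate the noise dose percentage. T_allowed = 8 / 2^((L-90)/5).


Given values:
  L = 100.3 dBA, T = 7.9 hours
Formula: T_allowed = 8 / 2^((L - 90) / 5)
Compute exponent: (100.3 - 90) / 5 = 2.06
Compute 2^(2.06) = 4.169863
T_allowed = 8 / 4.169863 = 1.918528 hours
Dose = (T / T_allowed) * 100
Dose = (7.9 / 1.918528) * 100 = 411.77

411.77 %


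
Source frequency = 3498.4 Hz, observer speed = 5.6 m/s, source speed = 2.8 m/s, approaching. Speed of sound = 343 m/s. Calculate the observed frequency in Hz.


Given values:
  f_s = 3498.4 Hz, v_o = 5.6 m/s, v_s = 2.8 m/s
  Direction: approaching
Formula: f_o = f_s * (c + v_o) / (c - v_s)
Numerator: c + v_o = 343 + 5.6 = 348.6
Denominator: c - v_s = 343 - 2.8 = 340.2
f_o = 3498.4 * 348.6 / 340.2 = 3584.78

3584.78 Hz


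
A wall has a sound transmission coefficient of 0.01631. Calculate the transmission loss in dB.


Given values:
  tau = 0.01631
Formula: TL = 10 * log10(1 / tau)
Compute 1 / tau = 1 / 0.01631 = 61.3121
Compute log10(61.3121) = 1.787546
TL = 10 * 1.787546 = 17.88

17.88 dB


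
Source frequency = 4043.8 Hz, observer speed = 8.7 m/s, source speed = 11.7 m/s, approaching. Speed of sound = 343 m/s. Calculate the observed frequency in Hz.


Given values:
  f_s = 4043.8 Hz, v_o = 8.7 m/s, v_s = 11.7 m/s
  Direction: approaching
Formula: f_o = f_s * (c + v_o) / (c - v_s)
Numerator: c + v_o = 343 + 8.7 = 351.7
Denominator: c - v_s = 343 - 11.7 = 331.3
f_o = 4043.8 * 351.7 / 331.3 = 4292.8

4292.8 Hz


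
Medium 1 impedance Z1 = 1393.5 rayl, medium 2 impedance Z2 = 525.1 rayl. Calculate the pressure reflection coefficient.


Given values:
  Z1 = 1393.5 rayl, Z2 = 525.1 rayl
Formula: R = (Z2 - Z1) / (Z2 + Z1)
Numerator: Z2 - Z1 = 525.1 - 1393.5 = -868.4
Denominator: Z2 + Z1 = 525.1 + 1393.5 = 1918.6
R = -868.4 / 1918.6 = -0.4526

-0.4526


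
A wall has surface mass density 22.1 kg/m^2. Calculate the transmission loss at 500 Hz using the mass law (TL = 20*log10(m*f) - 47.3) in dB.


Given values:
  m = 22.1 kg/m^2, f = 500 Hz
Formula: TL = 20 * log10(m * f) - 47.3
Compute m * f = 22.1 * 500 = 11050.0
Compute log10(11050.0) = 4.043362
Compute 20 * 4.043362 = 80.8672
TL = 80.8672 - 47.3 = 33.57

33.57 dB


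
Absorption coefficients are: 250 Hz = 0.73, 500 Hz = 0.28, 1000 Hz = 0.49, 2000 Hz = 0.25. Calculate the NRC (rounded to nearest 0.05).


Given values:
  a_250 = 0.73, a_500 = 0.28
  a_1000 = 0.49, a_2000 = 0.25
Formula: NRC = (a250 + a500 + a1000 + a2000) / 4
Sum = 0.73 + 0.28 + 0.49 + 0.25 = 1.75
NRC = 1.75 / 4 = 0.4375
Rounded to nearest 0.05: 0.45

0.45


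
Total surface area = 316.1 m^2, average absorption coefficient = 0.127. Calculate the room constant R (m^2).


Given values:
  S = 316.1 m^2, alpha = 0.127
Formula: R = S * alpha / (1 - alpha)
Numerator: 316.1 * 0.127 = 40.1447
Denominator: 1 - 0.127 = 0.873
R = 40.1447 / 0.873 = 45.98

45.98 m^2


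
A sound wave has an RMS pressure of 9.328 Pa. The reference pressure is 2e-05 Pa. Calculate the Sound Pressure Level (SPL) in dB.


Given values:
  p = 9.328 Pa
  p_ref = 2e-05 Pa
Formula: SPL = 20 * log10(p / p_ref)
Compute ratio: p / p_ref = 9.328 / 2e-05 = 466400
Compute log10: log10(466400) = 5.668759
Multiply: SPL = 20 * 5.668759 = 113.38

113.38 dB


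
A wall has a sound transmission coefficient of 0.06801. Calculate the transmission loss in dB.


Given values:
  tau = 0.06801
Formula: TL = 10 * log10(1 / tau)
Compute 1 / tau = 1 / 0.06801 = 14.7037
Compute log10(14.7037) = 1.167427
TL = 10 * 1.167427 = 11.67

11.67 dB


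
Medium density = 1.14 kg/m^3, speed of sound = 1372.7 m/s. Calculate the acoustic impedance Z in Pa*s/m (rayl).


Given values:
  rho = 1.14 kg/m^3
  c = 1372.7 m/s
Formula: Z = rho * c
Z = 1.14 * 1372.7
Z = 1564.88

1564.88 rayl


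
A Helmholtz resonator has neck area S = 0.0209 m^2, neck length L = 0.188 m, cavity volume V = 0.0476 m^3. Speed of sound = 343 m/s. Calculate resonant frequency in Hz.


Given values:
  S = 0.0209 m^2, L = 0.188 m, V = 0.0476 m^3, c = 343 m/s
Formula: f = (c / (2*pi)) * sqrt(S / (V * L))
Compute V * L = 0.0476 * 0.188 = 0.0089488
Compute S / (V * L) = 0.0209 / 0.0089488 = 2.3355
Compute sqrt(2.3355) = 1.528234
Compute c / (2*pi) = 343 / 6.283185 = 54.590148
f = 54.590148 * 1.528234 = 83.43

83.43 Hz


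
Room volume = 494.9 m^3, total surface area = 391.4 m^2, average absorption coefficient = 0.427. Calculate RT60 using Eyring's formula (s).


Given values:
  V = 494.9 m^3, S = 391.4 m^2, alpha = 0.427
Formula: RT60 = 0.161 * V / (-S * ln(1 - alpha))
Compute ln(1 - 0.427) = ln(0.573) = -0.55687
Denominator: -391.4 * -0.55687 = 217.9589
Numerator: 0.161 * 494.9 = 79.6789
RT60 = 79.6789 / 217.9589 = 0.366

0.366 s


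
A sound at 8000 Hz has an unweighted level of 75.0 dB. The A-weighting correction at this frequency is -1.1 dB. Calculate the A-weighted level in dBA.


Given values:
  SPL = 75.0 dB
  A-weighting at 8000 Hz = -1.1 dB
Formula: L_A = SPL + A_weight
L_A = 75.0 + (-1.1)
L_A = 73.9

73.9 dBA


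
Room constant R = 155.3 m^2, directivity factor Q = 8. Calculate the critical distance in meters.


Given values:
  R = 155.3 m^2, Q = 8
Formula: d_c = 0.141 * sqrt(Q * R)
Compute Q * R = 8 * 155.3 = 1242.4
Compute sqrt(1242.4) = 35.2477
d_c = 0.141 * 35.2477 = 4.97

4.97 m


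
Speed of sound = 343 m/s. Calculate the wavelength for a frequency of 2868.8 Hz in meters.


Given values:
  c = 343 m/s, f = 2868.8 Hz
Formula: lambda = c / f
lambda = 343 / 2868.8
lambda = 0.1196

0.1196 m


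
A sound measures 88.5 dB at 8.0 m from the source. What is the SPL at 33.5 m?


Given values:
  SPL1 = 88.5 dB, r1 = 8.0 m, r2 = 33.5 m
Formula: SPL2 = SPL1 - 20 * log10(r2 / r1)
Compute ratio: r2 / r1 = 33.5 / 8.0 = 4.1875
Compute log10: log10(4.1875) = 0.621955
Compute drop: 20 * 0.621955 = 12.4391
SPL2 = 88.5 - 12.4391 = 76.06

76.06 dB


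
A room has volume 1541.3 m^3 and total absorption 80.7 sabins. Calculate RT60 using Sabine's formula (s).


Given values:
  V = 1541.3 m^3
  A = 80.7 sabins
Formula: RT60 = 0.161 * V / A
Numerator: 0.161 * 1541.3 = 248.1493
RT60 = 248.1493 / 80.7 = 3.075

3.075 s


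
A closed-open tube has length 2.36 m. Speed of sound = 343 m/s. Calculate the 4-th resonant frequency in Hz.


Given values:
  Tube type: closed-open, L = 2.36 m, c = 343 m/s, n = 4
Formula: f_n = (2n - 1) * c / (4 * L)
Compute 2n - 1 = 2*4 - 1 = 7
Compute 4 * L = 4 * 2.36 = 9.44
f = 7 * 343 / 9.44
f = 254.34

254.34 Hz


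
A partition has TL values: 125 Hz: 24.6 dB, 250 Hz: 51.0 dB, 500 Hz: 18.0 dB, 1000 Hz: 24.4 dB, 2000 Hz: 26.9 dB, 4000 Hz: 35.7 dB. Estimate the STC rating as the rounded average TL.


Given TL values at each frequency:
  125 Hz: 24.6 dB
  250 Hz: 51.0 dB
  500 Hz: 18.0 dB
  1000 Hz: 24.4 dB
  2000 Hz: 26.9 dB
  4000 Hz: 35.7 dB
Formula: STC ~ round(average of TL values)
Sum = 24.6 + 51.0 + 18.0 + 24.4 + 26.9 + 35.7 = 180.6
Average = 180.6 / 6 = 30.1
Rounded: 30

30


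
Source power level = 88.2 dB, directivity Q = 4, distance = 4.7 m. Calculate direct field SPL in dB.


Given values:
  Lw = 88.2 dB, Q = 4, r = 4.7 m
Formula: SPL = Lw + 10 * log10(Q / (4 * pi * r^2))
Compute 4 * pi * r^2 = 4 * pi * 4.7^2 = 277.5911
Compute Q / denom = 4 / 277.5911 = 0.01440968
Compute 10 * log10(0.01440968) = -18.4135
SPL = 88.2 + (-18.4135) = 69.79

69.79 dB


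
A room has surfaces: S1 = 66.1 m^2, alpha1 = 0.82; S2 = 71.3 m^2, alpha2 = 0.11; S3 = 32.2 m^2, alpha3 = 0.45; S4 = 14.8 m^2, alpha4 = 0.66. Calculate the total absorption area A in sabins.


Given surfaces:
  Surface 1: 66.1 * 0.82 = 54.202
  Surface 2: 71.3 * 0.11 = 7.843
  Surface 3: 32.2 * 0.45 = 14.49
  Surface 4: 14.8 * 0.66 = 9.768
Formula: A = sum(Si * alpha_i)
A = 54.202 + 7.843 + 14.49 + 9.768
A = 86.3

86.3 sabins


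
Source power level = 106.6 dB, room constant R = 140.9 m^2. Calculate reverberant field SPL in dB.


Given values:
  Lw = 106.6 dB, R = 140.9 m^2
Formula: SPL = Lw + 10 * log10(4 / R)
Compute 4 / R = 4 / 140.9 = 0.028389
Compute 10 * log10(0.028389) = -15.4685
SPL = 106.6 + (-15.4685) = 91.13

91.13 dB


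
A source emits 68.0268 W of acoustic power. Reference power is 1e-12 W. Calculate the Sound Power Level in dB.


Given values:
  W = 68.0268 W
  W_ref = 1e-12 W
Formula: SWL = 10 * log10(W / W_ref)
Compute ratio: W / W_ref = 68026800000000
Compute log10: log10(68026800000000) = 13.83268
Multiply: SWL = 10 * 13.83268 = 138.33

138.33 dB


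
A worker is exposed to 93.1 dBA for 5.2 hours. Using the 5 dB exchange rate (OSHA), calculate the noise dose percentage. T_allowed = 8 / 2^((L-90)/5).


Given values:
  L = 93.1 dBA, T = 5.2 hours
Formula: T_allowed = 8 / 2^((L - 90) / 5)
Compute exponent: (93.1 - 90) / 5 = 0.62
Compute 2^(0.62) = 1.536875
T_allowed = 8 / 1.536875 = 5.205368 hours
Dose = (T / T_allowed) * 100
Dose = (5.2 / 5.205368) * 100 = 99.9

99.9 %


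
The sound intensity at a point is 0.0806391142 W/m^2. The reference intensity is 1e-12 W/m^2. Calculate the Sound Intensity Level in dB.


Given values:
  I = 0.0806391142 W/m^2
  I_ref = 1e-12 W/m^2
Formula: SIL = 10 * log10(I / I_ref)
Compute ratio: I / I_ref = 80639114200
Compute log10: log10(80639114200) = 10.906546
Multiply: SIL = 10 * 10.906546 = 109.07

109.07 dB


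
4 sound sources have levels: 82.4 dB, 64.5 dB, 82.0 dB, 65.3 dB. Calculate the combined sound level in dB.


Formula: L_total = 10 * log10( sum(10^(Li/10)) )
  Source 1: 10^(82.4/10) = 173780082.8749
  Source 2: 10^(64.5/10) = 2818382.9313
  Source 3: 10^(82.0/10) = 158489319.2461
  Source 4: 10^(65.3/10) = 3388441.5614
Sum of linear values = 338476226.6137
L_total = 10 * log10(338476226.6137) = 85.3

85.3 dB


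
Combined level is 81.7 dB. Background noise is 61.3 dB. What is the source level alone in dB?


Given values:
  L_total = 81.7 dB, L_bg = 61.3 dB
Formula: L_source = 10 * log10(10^(L_total/10) - 10^(L_bg/10))
Convert to linear:
  10^(81.7/10) = 147910838.8168
  10^(61.3/10) = 1348962.8826
Difference: 147910838.8168 - 1348962.8826 = 146561875.9342
L_source = 10 * log10(146561875.9342) = 81.66

81.66 dB


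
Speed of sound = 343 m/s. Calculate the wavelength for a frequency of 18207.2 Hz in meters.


Given values:
  c = 343 m/s, f = 18207.2 Hz
Formula: lambda = c / f
lambda = 343 / 18207.2
lambda = 0.0188

0.0188 m


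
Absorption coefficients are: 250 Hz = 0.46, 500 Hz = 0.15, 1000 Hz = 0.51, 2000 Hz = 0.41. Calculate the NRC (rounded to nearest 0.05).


Given values:
  a_250 = 0.46, a_500 = 0.15
  a_1000 = 0.51, a_2000 = 0.41
Formula: NRC = (a250 + a500 + a1000 + a2000) / 4
Sum = 0.46 + 0.15 + 0.51 + 0.41 = 1.53
NRC = 1.53 / 4 = 0.3825
Rounded to nearest 0.05: 0.4

0.4


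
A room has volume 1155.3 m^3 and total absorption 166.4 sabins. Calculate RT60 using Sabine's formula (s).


Given values:
  V = 1155.3 m^3
  A = 166.4 sabins
Formula: RT60 = 0.161 * V / A
Numerator: 0.161 * 1155.3 = 186.0033
RT60 = 186.0033 / 166.4 = 1.118

1.118 s


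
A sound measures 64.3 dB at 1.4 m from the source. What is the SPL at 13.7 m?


Given values:
  SPL1 = 64.3 dB, r1 = 1.4 m, r2 = 13.7 m
Formula: SPL2 = SPL1 - 20 * log10(r2 / r1)
Compute ratio: r2 / r1 = 13.7 / 1.4 = 9.7857
Compute log10: log10(9.7857) = 0.990592
Compute drop: 20 * 0.990592 = 19.8118
SPL2 = 64.3 - 19.8118 = 44.49

44.49 dB


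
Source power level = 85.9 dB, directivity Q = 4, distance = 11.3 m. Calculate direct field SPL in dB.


Given values:
  Lw = 85.9 dB, Q = 4, r = 11.3 m
Formula: SPL = Lw + 10 * log10(Q / (4 * pi * r^2))
Compute 4 * pi * r^2 = 4 * pi * 11.3^2 = 1604.5999
Compute Q / denom = 4 / 1604.5999 = 0.00249283
Compute 10 * log10(0.00249283) = -26.0331
SPL = 85.9 + (-26.0331) = 59.87

59.87 dB


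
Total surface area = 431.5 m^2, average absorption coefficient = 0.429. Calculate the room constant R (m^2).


Given values:
  S = 431.5 m^2, alpha = 0.429
Formula: R = S * alpha / (1 - alpha)
Numerator: 431.5 * 0.429 = 185.1135
Denominator: 1 - 0.429 = 0.571
R = 185.1135 / 0.571 = 324.19

324.19 m^2


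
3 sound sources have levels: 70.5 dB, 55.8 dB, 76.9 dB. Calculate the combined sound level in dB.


Formula: L_total = 10 * log10( sum(10^(Li/10)) )
  Source 1: 10^(70.5/10) = 11220184.543
  Source 2: 10^(55.8/10) = 380189.3963
  Source 3: 10^(76.9/10) = 48977881.9368
Sum of linear values = 60578255.8761
L_total = 10 * log10(60578255.8761) = 77.82

77.82 dB


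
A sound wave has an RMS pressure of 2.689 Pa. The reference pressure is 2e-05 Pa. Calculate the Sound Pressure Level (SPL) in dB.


Given values:
  p = 2.689 Pa
  p_ref = 2e-05 Pa
Formula: SPL = 20 * log10(p / p_ref)
Compute ratio: p / p_ref = 2.689 / 2e-05 = 134450
Compute log10: log10(134450) = 5.128561
Multiply: SPL = 20 * 5.128561 = 102.57

102.57 dB


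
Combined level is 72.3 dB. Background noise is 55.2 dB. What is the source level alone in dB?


Given values:
  L_total = 72.3 dB, L_bg = 55.2 dB
Formula: L_source = 10 * log10(10^(L_total/10) - 10^(L_bg/10))
Convert to linear:
  10^(72.3/10) = 16982436.5246
  10^(55.2/10) = 331131.1215
Difference: 16982436.5246 - 331131.1215 = 16651305.4031
L_source = 10 * log10(16651305.4031) = 72.21

72.21 dB


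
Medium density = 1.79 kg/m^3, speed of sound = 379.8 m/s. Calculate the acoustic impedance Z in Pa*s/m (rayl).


Given values:
  rho = 1.79 kg/m^3
  c = 379.8 m/s
Formula: Z = rho * c
Z = 1.79 * 379.8
Z = 679.84

679.84 rayl


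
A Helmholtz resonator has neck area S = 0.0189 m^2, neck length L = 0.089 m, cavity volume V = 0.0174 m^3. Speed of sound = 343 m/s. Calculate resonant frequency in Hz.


Given values:
  S = 0.0189 m^2, L = 0.089 m, V = 0.0174 m^3, c = 343 m/s
Formula: f = (c / (2*pi)) * sqrt(S / (V * L))
Compute V * L = 0.0174 * 0.089 = 0.0015486
Compute S / (V * L) = 0.0189 / 0.0015486 = 12.2046
Compute sqrt(12.2046) = 3.493508
Compute c / (2*pi) = 343 / 6.283185 = 54.590148
f = 54.590148 * 3.493508 = 190.71

190.71 Hz


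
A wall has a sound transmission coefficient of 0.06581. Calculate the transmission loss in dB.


Given values:
  tau = 0.06581
Formula: TL = 10 * log10(1 / tau)
Compute 1 / tau = 1 / 0.06581 = 15.1953
Compute log10(15.1953) = 1.181709
TL = 10 * 1.181709 = 11.82

11.82 dB


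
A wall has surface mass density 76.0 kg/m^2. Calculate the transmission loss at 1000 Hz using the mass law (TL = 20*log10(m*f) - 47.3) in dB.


Given values:
  m = 76.0 kg/m^2, f = 1000 Hz
Formula: TL = 20 * log10(m * f) - 47.3
Compute m * f = 76.0 * 1000 = 76000.0
Compute log10(76000.0) = 4.880814
Compute 20 * 4.880814 = 97.6163
TL = 97.6163 - 47.3 = 50.32

50.32 dB


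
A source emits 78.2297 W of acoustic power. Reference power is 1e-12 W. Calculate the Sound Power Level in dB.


Given values:
  W = 78.2297 W
  W_ref = 1e-12 W
Formula: SWL = 10 * log10(W / W_ref)
Compute ratio: W / W_ref = 78229700000000
Compute log10: log10(78229700000000) = 13.893372
Multiply: SWL = 10 * 13.893372 = 138.93

138.93 dB


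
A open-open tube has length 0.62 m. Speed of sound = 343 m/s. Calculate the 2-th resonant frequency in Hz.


Given values:
  Tube type: open-open, L = 0.62 m, c = 343 m/s, n = 2
Formula: f_n = n * c / (2 * L)
Compute 2 * L = 2 * 0.62 = 1.24
f = 2 * 343 / 1.24
f = 553.23

553.23 Hz


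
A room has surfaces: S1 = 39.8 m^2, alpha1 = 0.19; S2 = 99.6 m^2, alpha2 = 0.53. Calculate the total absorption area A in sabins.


Given surfaces:
  Surface 1: 39.8 * 0.19 = 7.562
  Surface 2: 99.6 * 0.53 = 52.788
Formula: A = sum(Si * alpha_i)
A = 7.562 + 52.788
A = 60.35

60.35 sabins


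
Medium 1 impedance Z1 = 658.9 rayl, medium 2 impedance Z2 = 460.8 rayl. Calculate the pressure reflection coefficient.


Given values:
  Z1 = 658.9 rayl, Z2 = 460.8 rayl
Formula: R = (Z2 - Z1) / (Z2 + Z1)
Numerator: Z2 - Z1 = 460.8 - 658.9 = -198.1
Denominator: Z2 + Z1 = 460.8 + 658.9 = 1119.7
R = -198.1 / 1119.7 = -0.1769

-0.1769


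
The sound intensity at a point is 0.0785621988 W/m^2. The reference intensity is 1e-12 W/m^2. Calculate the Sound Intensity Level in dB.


Given values:
  I = 0.0785621988 W/m^2
  I_ref = 1e-12 W/m^2
Formula: SIL = 10 * log10(I / I_ref)
Compute ratio: I / I_ref = 78562198800
Compute log10: log10(78562198800) = 10.895214
Multiply: SIL = 10 * 10.895214 = 108.95

108.95 dB


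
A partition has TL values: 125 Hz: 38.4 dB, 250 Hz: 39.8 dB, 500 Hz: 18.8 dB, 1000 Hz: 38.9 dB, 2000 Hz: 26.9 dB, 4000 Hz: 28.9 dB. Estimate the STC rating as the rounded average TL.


Given TL values at each frequency:
  125 Hz: 38.4 dB
  250 Hz: 39.8 dB
  500 Hz: 18.8 dB
  1000 Hz: 38.9 dB
  2000 Hz: 26.9 dB
  4000 Hz: 28.9 dB
Formula: STC ~ round(average of TL values)
Sum = 38.4 + 39.8 + 18.8 + 38.9 + 26.9 + 28.9 = 191.7
Average = 191.7 / 6 = 31.95
Rounded: 32

32


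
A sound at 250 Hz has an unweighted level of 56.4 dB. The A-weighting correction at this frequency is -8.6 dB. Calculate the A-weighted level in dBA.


Given values:
  SPL = 56.4 dB
  A-weighting at 250 Hz = -8.6 dB
Formula: L_A = SPL + A_weight
L_A = 56.4 + (-8.6)
L_A = 47.8

47.8 dBA


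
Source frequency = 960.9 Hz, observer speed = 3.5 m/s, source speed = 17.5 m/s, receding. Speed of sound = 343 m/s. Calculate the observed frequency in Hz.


Given values:
  f_s = 960.9 Hz, v_o = 3.5 m/s, v_s = 17.5 m/s
  Direction: receding
Formula: f_o = f_s * (c - v_o) / (c + v_s)
Numerator: c - v_o = 343 - 3.5 = 339.5
Denominator: c + v_s = 343 + 17.5 = 360.5
f_o = 960.9 * 339.5 / 360.5 = 904.93

904.93 Hz


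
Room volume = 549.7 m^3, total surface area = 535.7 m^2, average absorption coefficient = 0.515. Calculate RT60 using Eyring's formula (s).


Given values:
  V = 549.7 m^3, S = 535.7 m^2, alpha = 0.515
Formula: RT60 = 0.161 * V / (-S * ln(1 - alpha))
Compute ln(1 - 0.515) = ln(0.485) = -0.723606
Denominator: -535.7 * -0.723606 = 387.6357
Numerator: 0.161 * 549.7 = 88.5017
RT60 = 88.5017 / 387.6357 = 0.228

0.228 s


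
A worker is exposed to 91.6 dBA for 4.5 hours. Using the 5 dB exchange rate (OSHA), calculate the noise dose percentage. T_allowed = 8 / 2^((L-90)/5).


Given values:
  L = 91.6 dBA, T = 4.5 hours
Formula: T_allowed = 8 / 2^((L - 90) / 5)
Compute exponent: (91.6 - 90) / 5 = 0.32
Compute 2^(0.32) = 1.248331
T_allowed = 8 / 1.248331 = 6.408557 hours
Dose = (T / T_allowed) * 100
Dose = (4.5 / 6.408557) * 100 = 70.22

70.22 %


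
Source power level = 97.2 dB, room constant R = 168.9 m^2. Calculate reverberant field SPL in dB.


Given values:
  Lw = 97.2 dB, R = 168.9 m^2
Formula: SPL = Lw + 10 * log10(4 / R)
Compute 4 / R = 4 / 168.9 = 0.023683
Compute 10 * log10(0.023683) = -16.2556
SPL = 97.2 + (-16.2556) = 80.94

80.94 dB


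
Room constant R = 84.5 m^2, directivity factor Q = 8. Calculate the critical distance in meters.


Given values:
  R = 84.5 m^2, Q = 8
Formula: d_c = 0.141 * sqrt(Q * R)
Compute Q * R = 8 * 84.5 = 676.0
Compute sqrt(676.0) = 26.0
d_c = 0.141 * 26.0 = 3.666

3.666 m


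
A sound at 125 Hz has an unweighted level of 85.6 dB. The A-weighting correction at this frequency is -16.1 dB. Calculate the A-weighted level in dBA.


Given values:
  SPL = 85.6 dB
  A-weighting at 125 Hz = -16.1 dB
Formula: L_A = SPL + A_weight
L_A = 85.6 + (-16.1)
L_A = 69.5

69.5 dBA


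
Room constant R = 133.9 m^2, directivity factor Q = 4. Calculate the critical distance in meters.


Given values:
  R = 133.9 m^2, Q = 4
Formula: d_c = 0.141 * sqrt(Q * R)
Compute Q * R = 4 * 133.9 = 535.6
Compute sqrt(535.6) = 23.143
d_c = 0.141 * 23.143 = 3.263

3.263 m


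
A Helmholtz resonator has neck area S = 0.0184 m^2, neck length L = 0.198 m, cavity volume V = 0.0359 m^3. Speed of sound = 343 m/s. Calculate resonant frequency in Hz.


Given values:
  S = 0.0184 m^2, L = 0.198 m, V = 0.0359 m^3, c = 343 m/s
Formula: f = (c / (2*pi)) * sqrt(S / (V * L))
Compute V * L = 0.0359 * 0.198 = 0.0071082
Compute S / (V * L) = 0.0184 / 0.0071082 = 2.5886
Compute sqrt(2.5886) = 1.608913
Compute c / (2*pi) = 343 / 6.283185 = 54.590148
f = 54.590148 * 1.608913 = 87.83

87.83 Hz


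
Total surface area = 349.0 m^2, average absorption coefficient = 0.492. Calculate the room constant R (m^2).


Given values:
  S = 349.0 m^2, alpha = 0.492
Formula: R = S * alpha / (1 - alpha)
Numerator: 349.0 * 0.492 = 171.708
Denominator: 1 - 0.492 = 0.508
R = 171.708 / 0.508 = 338.01

338.01 m^2


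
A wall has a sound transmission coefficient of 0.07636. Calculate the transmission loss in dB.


Given values:
  tau = 0.07636
Formula: TL = 10 * log10(1 / tau)
Compute 1 / tau = 1 / 0.07636 = 13.0959
Compute log10(13.0959) = 1.117135
TL = 10 * 1.117135 = 11.17

11.17 dB


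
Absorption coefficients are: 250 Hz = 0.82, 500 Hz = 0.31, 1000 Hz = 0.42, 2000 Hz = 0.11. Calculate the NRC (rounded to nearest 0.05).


Given values:
  a_250 = 0.82, a_500 = 0.31
  a_1000 = 0.42, a_2000 = 0.11
Formula: NRC = (a250 + a500 + a1000 + a2000) / 4
Sum = 0.82 + 0.31 + 0.42 + 0.11 = 1.66
NRC = 1.66 / 4 = 0.415
Rounded to nearest 0.05: 0.4

0.4


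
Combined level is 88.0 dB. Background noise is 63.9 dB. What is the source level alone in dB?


Given values:
  L_total = 88.0 dB, L_bg = 63.9 dB
Formula: L_source = 10 * log10(10^(L_total/10) - 10^(L_bg/10))
Convert to linear:
  10^(88.0/10) = 630957344.4802
  10^(63.9/10) = 2454708.9157
Difference: 630957344.4802 - 2454708.9157 = 628502635.5645
L_source = 10 * log10(628502635.5645) = 87.98

87.98 dB


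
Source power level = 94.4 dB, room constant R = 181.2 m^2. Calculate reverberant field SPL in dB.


Given values:
  Lw = 94.4 dB, R = 181.2 m^2
Formula: SPL = Lw + 10 * log10(4 / R)
Compute 4 / R = 4 / 181.2 = 0.022075
Compute 10 * log10(0.022075) = -16.561
SPL = 94.4 + (-16.561) = 77.84

77.84 dB


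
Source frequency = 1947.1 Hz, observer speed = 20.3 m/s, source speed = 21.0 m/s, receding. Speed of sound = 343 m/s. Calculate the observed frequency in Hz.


Given values:
  f_s = 1947.1 Hz, v_o = 20.3 m/s, v_s = 21.0 m/s
  Direction: receding
Formula: f_o = f_s * (c - v_o) / (c + v_s)
Numerator: c - v_o = 343 - 20.3 = 322.7
Denominator: c + v_s = 343 + 21.0 = 364.0
f_o = 1947.1 * 322.7 / 364.0 = 1726.18

1726.18 Hz


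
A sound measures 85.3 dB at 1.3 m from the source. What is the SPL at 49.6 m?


Given values:
  SPL1 = 85.3 dB, r1 = 1.3 m, r2 = 49.6 m
Formula: SPL2 = SPL1 - 20 * log10(r2 / r1)
Compute ratio: r2 / r1 = 49.6 / 1.3 = 38.1538
Compute log10: log10(38.1538) = 1.581538
Compute drop: 20 * 1.581538 = 31.6308
SPL2 = 85.3 - 31.6308 = 53.67

53.67 dB


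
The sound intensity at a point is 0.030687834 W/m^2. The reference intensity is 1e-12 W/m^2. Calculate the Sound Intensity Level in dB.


Given values:
  I = 0.030687834 W/m^2
  I_ref = 1e-12 W/m^2
Formula: SIL = 10 * log10(I / I_ref)
Compute ratio: I / I_ref = 30687834000
Compute log10: log10(30687834000) = 10.486966
Multiply: SIL = 10 * 10.486966 = 104.87

104.87 dB


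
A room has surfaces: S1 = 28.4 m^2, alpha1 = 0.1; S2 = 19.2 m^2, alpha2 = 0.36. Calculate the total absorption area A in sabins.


Given surfaces:
  Surface 1: 28.4 * 0.1 = 2.84
  Surface 2: 19.2 * 0.36 = 6.912
Formula: A = sum(Si * alpha_i)
A = 2.84 + 6.912
A = 9.75

9.75 sabins


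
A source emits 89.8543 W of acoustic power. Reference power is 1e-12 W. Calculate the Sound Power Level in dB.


Given values:
  W = 89.8543 W
  W_ref = 1e-12 W
Formula: SWL = 10 * log10(W / W_ref)
Compute ratio: W / W_ref = 89854300000000
Compute log10: log10(89854300000000) = 13.953539
Multiply: SWL = 10 * 13.953539 = 139.54

139.54 dB


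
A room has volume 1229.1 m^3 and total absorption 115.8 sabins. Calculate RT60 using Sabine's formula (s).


Given values:
  V = 1229.1 m^3
  A = 115.8 sabins
Formula: RT60 = 0.161 * V / A
Numerator: 0.161 * 1229.1 = 197.8851
RT60 = 197.8851 / 115.8 = 1.709

1.709 s


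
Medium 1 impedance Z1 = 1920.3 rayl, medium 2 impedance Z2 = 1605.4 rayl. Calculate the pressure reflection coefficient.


Given values:
  Z1 = 1920.3 rayl, Z2 = 1605.4 rayl
Formula: R = (Z2 - Z1) / (Z2 + Z1)
Numerator: Z2 - Z1 = 1605.4 - 1920.3 = -314.9
Denominator: Z2 + Z1 = 1605.4 + 1920.3 = 3525.7
R = -314.9 / 3525.7 = -0.0893

-0.0893


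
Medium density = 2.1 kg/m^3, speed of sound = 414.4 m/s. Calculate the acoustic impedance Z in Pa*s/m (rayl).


Given values:
  rho = 2.1 kg/m^3
  c = 414.4 m/s
Formula: Z = rho * c
Z = 2.1 * 414.4
Z = 870.24

870.24 rayl


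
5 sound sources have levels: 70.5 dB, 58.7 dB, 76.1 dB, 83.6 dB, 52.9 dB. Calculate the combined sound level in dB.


Formula: L_total = 10 * log10( sum(10^(Li/10)) )
  Source 1: 10^(70.5/10) = 11220184.543
  Source 2: 10^(58.7/10) = 741310.2413
  Source 3: 10^(76.1/10) = 40738027.7804
  Source 4: 10^(83.6/10) = 229086765.2768
  Source 5: 10^(52.9/10) = 194984.46
Sum of linear values = 281981272.3015
L_total = 10 * log10(281981272.3015) = 84.5

84.5 dB


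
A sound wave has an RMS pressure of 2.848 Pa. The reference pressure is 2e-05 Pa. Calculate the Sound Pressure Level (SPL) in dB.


Given values:
  p = 2.848 Pa
  p_ref = 2e-05 Pa
Formula: SPL = 20 * log10(p / p_ref)
Compute ratio: p / p_ref = 2.848 / 2e-05 = 142400
Compute log10: log10(142400) = 5.15351
Multiply: SPL = 20 * 5.15351 = 103.07

103.07 dB


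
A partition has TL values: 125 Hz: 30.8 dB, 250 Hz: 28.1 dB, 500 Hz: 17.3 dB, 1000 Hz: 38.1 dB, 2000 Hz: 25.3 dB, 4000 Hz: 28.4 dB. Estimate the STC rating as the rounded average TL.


Given TL values at each frequency:
  125 Hz: 30.8 dB
  250 Hz: 28.1 dB
  500 Hz: 17.3 dB
  1000 Hz: 38.1 dB
  2000 Hz: 25.3 dB
  4000 Hz: 28.4 dB
Formula: STC ~ round(average of TL values)
Sum = 30.8 + 28.1 + 17.3 + 38.1 + 25.3 + 28.4 = 168.0
Average = 168.0 / 6 = 28.0
Rounded: 28

28


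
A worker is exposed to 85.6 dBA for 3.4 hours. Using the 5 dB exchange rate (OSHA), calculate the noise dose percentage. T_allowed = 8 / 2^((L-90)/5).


Given values:
  L = 85.6 dBA, T = 3.4 hours
Formula: T_allowed = 8 / 2^((L - 90) / 5)
Compute exponent: (85.6 - 90) / 5 = -0.88
Compute 2^(-0.88) = 0.543367
T_allowed = 8 / 0.543367 = 14.723014 hours
Dose = (T / T_allowed) * 100
Dose = (3.4 / 14.723014) * 100 = 23.09

23.09 %


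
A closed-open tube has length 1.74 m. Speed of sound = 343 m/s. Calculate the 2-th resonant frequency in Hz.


Given values:
  Tube type: closed-open, L = 1.74 m, c = 343 m/s, n = 2
Formula: f_n = (2n - 1) * c / (4 * L)
Compute 2n - 1 = 2*2 - 1 = 3
Compute 4 * L = 4 * 1.74 = 6.96
f = 3 * 343 / 6.96
f = 147.84

147.84 Hz


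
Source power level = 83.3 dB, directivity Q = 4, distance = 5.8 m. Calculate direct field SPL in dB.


Given values:
  Lw = 83.3 dB, Q = 4, r = 5.8 m
Formula: SPL = Lw + 10 * log10(Q / (4 * pi * r^2))
Compute 4 * pi * r^2 = 4 * pi * 5.8^2 = 422.7327
Compute Q / denom = 4 / 422.7327 = 0.00946224
Compute 10 * log10(0.00946224) = -20.2401
SPL = 83.3 + (-20.2401) = 63.06

63.06 dB


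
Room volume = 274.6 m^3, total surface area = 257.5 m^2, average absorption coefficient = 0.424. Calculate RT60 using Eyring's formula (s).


Given values:
  V = 274.6 m^3, S = 257.5 m^2, alpha = 0.424
Formula: RT60 = 0.161 * V / (-S * ln(1 - alpha))
Compute ln(1 - 0.424) = ln(0.576) = -0.551648
Denominator: -257.5 * -0.551648 = 142.0494
Numerator: 0.161 * 274.6 = 44.2106
RT60 = 44.2106 / 142.0494 = 0.311

0.311 s


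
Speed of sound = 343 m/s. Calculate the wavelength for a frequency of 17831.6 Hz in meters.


Given values:
  c = 343 m/s, f = 17831.6 Hz
Formula: lambda = c / f
lambda = 343 / 17831.6
lambda = 0.0192

0.0192 m


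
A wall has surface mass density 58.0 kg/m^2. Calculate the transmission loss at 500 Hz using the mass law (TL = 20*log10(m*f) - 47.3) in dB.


Given values:
  m = 58.0 kg/m^2, f = 500 Hz
Formula: TL = 20 * log10(m * f) - 47.3
Compute m * f = 58.0 * 500 = 29000.0
Compute log10(29000.0) = 4.462398
Compute 20 * 4.462398 = 89.248
TL = 89.248 - 47.3 = 41.95

41.95 dB


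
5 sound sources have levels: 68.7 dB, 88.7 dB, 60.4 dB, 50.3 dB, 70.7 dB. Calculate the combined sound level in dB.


Formula: L_total = 10 * log10( sum(10^(Li/10)) )
  Source 1: 10^(68.7/10) = 7413102.413
  Source 2: 10^(88.7/10) = 741310241.3009
  Source 3: 10^(60.4/10) = 1096478.1961
  Source 4: 10^(50.3/10) = 107151.9305
  Source 5: 10^(70.7/10) = 11748975.5494
Sum of linear values = 761675949.3899
L_total = 10 * log10(761675949.3899) = 88.82

88.82 dB


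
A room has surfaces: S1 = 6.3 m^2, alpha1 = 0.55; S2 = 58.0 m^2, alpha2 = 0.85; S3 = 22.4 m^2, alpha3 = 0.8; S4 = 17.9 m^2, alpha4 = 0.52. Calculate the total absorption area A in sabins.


Given surfaces:
  Surface 1: 6.3 * 0.55 = 3.465
  Surface 2: 58.0 * 0.85 = 49.3
  Surface 3: 22.4 * 0.8 = 17.92
  Surface 4: 17.9 * 0.52 = 9.308
Formula: A = sum(Si * alpha_i)
A = 3.465 + 49.3 + 17.92 + 9.308
A = 79.99

79.99 sabins
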